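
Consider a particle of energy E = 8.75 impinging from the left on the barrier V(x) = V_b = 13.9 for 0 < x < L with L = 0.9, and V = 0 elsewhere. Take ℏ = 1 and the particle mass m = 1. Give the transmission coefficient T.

E < V_b: inside the barrier ψ ∝ e^{±κx} with κ = √(2m(V_b − E))/ℏ = 3.209.
κL = 2.888, sinh(κL) = 8.955.
The exact tunnelling result is T⁻¹ = 1 + V_b² sinh²(κL) / [4E(V_b − E)] = 86.95, so T = 0.0115.

T = 0.0115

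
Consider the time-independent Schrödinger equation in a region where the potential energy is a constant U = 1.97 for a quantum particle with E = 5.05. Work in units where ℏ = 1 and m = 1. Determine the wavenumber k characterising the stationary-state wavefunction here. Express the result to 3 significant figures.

k = 2.48

With E > U the solution is oscillatory, ψ ∝ e^{±ikx} with k = √(2m(E − U))/ℏ.
k = √(2 × 1 × 3.08) = 2.482.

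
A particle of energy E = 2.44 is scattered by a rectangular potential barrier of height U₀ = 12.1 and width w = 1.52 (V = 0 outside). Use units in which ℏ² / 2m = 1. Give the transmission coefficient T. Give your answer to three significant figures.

E < U₀: inside the barrier ψ ∝ e^{±κx} with κ = √(2m(U₀ − E))/ℏ = 3.108.
κw = 4.724, sinh(κw) = 56.32.
Matching ψ, ψ′ at both faces gives T = [1 + U₀² sinh²(κw) / (4E(U₀ − E))]⁻¹ = 1/4926 = 0.000203.

T = 0.000203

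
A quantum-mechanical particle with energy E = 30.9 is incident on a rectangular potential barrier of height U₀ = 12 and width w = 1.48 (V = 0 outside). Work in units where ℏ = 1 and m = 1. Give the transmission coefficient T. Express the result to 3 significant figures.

Above the barrier the interior wavenumber is k₂ = √(2m(E − U₀))/ℏ = 6.148, giving phase k₂w = 9.099.
T = [1 + U₀² sin²(k₂w) / (4E(E − U₀))]⁻¹ = 1/1.006 = 0.994.

T = 0.994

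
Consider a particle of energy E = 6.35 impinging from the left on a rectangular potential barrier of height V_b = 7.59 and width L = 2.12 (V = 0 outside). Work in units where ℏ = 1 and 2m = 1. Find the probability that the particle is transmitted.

T = 0.0194

E < V_b: inside the barrier ψ ∝ e^{±κx} with κ = √(2m(V_b − E))/ℏ = 1.114.
κL = 2.361, sinh(κL) = 5.252.
The exact tunnelling result is T⁻¹ = 1 + V_b² sinh²(κL) / [4E(V_b − E)] = 51.46, so T = 0.0194.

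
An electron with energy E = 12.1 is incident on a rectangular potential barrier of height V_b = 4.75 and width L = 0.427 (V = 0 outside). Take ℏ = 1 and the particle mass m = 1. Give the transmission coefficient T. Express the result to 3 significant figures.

E > V_b: inside the barrier k₂ = √(2m(E − V_b))/ℏ = 3.834, k₂L = 1.637.
Matching at both interfaces gives T⁻¹ = 1 + V_b² sin²(k₂L) / [4E(E − V_b)] = 1.063, hence T = 0.941.

T = 0.941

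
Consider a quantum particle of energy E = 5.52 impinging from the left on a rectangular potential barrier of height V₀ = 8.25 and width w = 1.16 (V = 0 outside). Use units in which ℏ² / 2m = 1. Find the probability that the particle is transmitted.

T = 0.0741

E < V₀: inside the barrier ψ ∝ e^{±κx} with κ = √(2m(V₀ − E))/ℏ = 1.652.
κw = 1.917, sinh(κw) = 3.325.
Matching ψ, ψ′ at both faces gives T = [1 + V₀² sinh²(κw) / (4E(V₀ − E))]⁻¹ = 1/13.49 = 0.0741.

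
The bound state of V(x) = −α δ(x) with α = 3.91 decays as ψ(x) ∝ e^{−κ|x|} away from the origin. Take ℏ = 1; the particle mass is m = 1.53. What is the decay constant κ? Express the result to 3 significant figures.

κ = 5.98

Integrate −(ℏ²/2m)ψ'' − αδ(x)ψ = Eψ from −ε to +ε: the ψ'' term gives ψ'(0⁺) − ψ'(0⁻) and the δ term gives −(2mα/ℏ²)ψ(0).
With ψ ∝ e^{−κ|x|} this yields −2κ = −2mα/ℏ², so κ = mα/ℏ² = 5.982.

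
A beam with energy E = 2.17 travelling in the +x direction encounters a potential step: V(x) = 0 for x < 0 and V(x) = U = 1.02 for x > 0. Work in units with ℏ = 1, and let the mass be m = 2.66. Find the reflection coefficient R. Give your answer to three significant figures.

On each side the TISE gives plane waves with k = √(2m(E − V))/ℏ: k₁ = √(2·2.66·2.17) = 3.398, k₂ = √(2·2.66·1.15) = 2.473.
Continuity of ψ and ψ′ at the step yields the reflection amplitude r = (k₁ − k₂)/(k₁ + k₂) = 0.1574; thus R = |r|² = 0.02478, T = 0.9752.

R = 0.0248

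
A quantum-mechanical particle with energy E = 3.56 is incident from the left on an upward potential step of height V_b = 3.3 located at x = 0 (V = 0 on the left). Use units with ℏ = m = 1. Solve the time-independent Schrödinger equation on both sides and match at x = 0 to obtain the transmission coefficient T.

T = 0.670

On each side the TISE gives plane waves with k = √(2m(E − V))/ℏ: k₁ = √(2·1·3.56) = 2.668, k₂ = √(2·1·0.26) = 0.7211.
Continuity of ψ and ψ′ at the step yields the reflection amplitude r = (k₁ − k₂)/(k₁ + k₂) = 0.5745; thus R = |r|² = 0.3300, T = 0.6700.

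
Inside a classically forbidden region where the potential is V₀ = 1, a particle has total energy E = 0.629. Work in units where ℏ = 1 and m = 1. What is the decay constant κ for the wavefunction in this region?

κ = 0.861

Since E < V₀ the TISE in this region is ψ'' = κ²ψ with κ = √(2m(V₀ − E))/ℏ.
κ = √(2 × 1 × 0.371) = 0.8614.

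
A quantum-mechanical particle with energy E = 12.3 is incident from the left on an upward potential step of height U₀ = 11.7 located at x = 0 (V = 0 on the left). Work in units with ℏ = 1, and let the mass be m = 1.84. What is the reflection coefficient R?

On each side the TISE gives plane waves with k = √(2m(E − V))/ℏ: k₁ = √(2·1.84·12.3) = 6.728, k₂ = √(2·1.84·0.6) = 1.486.
Matching ψ and ψ′ at x = 0 gives r = (k₁ − k₂)/(k₁ + k₂), so R = r² = 0.4073 and T = 1 − R = 0.5927.

R = 0.407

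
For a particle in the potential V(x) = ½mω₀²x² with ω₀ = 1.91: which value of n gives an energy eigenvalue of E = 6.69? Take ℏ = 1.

Invert E_n = (n + ½)ℏω₀: n = E/ℏω₀ − ½ = 3.003, so n = 3.

n = 3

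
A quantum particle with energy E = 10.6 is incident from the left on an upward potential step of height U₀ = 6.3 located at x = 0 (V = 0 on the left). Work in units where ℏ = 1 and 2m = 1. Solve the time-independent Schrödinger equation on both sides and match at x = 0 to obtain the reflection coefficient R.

On each side the TISE gives plane waves with k = √(2m(E − V))/ℏ: k₁ = √(2·½·10.6) = 3.256, k₂ = √(2·½·4.3) = 2.074.
Continuity of ψ and ψ′ at the step yields the reflection amplitude r = (k₁ − k₂)/(k₁ + k₂) = 0.2218; thus R = |r|² = 0.04920, T = 0.9508.

R = 0.0492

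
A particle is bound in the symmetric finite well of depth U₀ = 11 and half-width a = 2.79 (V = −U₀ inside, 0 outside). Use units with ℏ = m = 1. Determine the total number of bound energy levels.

The dimensionless depth is z₀ = a√(2mU₀)/ℏ = 2.79 × √(22.00) = 13.09.
A new bound state (alternating even/odd) appears each time z₀ passes a multiple of π/2, so N = ⌊2z₀/π⌋ + 1 = ⌊8.331⌋ + 1 = 9.

N = 9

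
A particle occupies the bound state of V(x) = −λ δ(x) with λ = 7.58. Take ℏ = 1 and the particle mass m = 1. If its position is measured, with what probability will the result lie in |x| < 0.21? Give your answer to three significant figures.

P = 0.959

The normalised bound state is ψ = √κ e^{−κ|x|} with κ = mλ/ℏ² = 7.580.
P(|x| < d) = ∫_{−d}^{d} κ e^{−2κ|x|} dx = 1 − e^{−2κd} = 1 − e^{−3.184} = 0.9586.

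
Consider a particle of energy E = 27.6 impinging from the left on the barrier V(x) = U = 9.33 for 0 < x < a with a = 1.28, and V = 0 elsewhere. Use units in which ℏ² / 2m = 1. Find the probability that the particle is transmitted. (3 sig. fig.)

T = 0.978

Above the barrier the interior wavenumber is k₂ = √(2m(E − U))/ℏ = 4.274, giving phase k₂a = 5.471.
T = [1 + U² sin²(k₂a) / (4E(E − U))]⁻¹ = 1/1.023 = 0.978.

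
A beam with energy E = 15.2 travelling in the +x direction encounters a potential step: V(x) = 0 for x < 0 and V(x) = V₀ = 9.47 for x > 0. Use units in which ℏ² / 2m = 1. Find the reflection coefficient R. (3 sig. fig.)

On each side the TISE gives plane waves with k = √(2m(E − V))/ℏ: k₁ = √(2·½·15.2) = 3.899, k₂ = √(2·½·5.73) = 2.394.
Continuity of ψ and ψ′ at the step yields the reflection amplitude r = (k₁ − k₂)/(k₁ + k₂) = 0.2392; thus R = |r|² = 0.05720, T = 0.9428.

R = 0.0572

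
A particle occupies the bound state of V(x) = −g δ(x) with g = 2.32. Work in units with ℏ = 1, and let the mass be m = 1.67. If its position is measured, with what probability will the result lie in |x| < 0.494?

P = 0.978

The normalised bound state is ψ = √κ e^{−κ|x|} with κ = mg/ℏ² = 3.874.
P(|x| < d) = ∫_{−d}^{d} κ e^{−2κ|x|} dx = 1 − e^{−2κd} = 1 − e^{−3.828} = 0.9782.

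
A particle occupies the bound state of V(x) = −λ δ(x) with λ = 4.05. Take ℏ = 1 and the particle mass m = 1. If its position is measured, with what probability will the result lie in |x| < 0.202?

The normalised bound state is ψ = √κ e^{−κ|x|} with κ = mλ/ℏ² = 4.050.
P(|x| < d) = ∫_{−d}^{d} κ e^{−2κ|x|} dx = 1 − e^{−2κd} = 1 − e^{−1.636} = 0.8053.

P = 0.805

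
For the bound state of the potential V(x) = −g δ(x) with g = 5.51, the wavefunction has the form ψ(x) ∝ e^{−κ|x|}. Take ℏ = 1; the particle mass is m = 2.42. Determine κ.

Integrate −(ℏ²/2m)ψ'' − gδ(x)ψ = Eψ from −ε to +ε: the ψ'' term gives ψ'(0⁺) − ψ'(0⁻) and the δ term gives −(2mg/ℏ²)ψ(0).
With ψ ∝ e^{−κ|x|} this yields −2κ = −2mg/ℏ², so κ = mg/ℏ² = 13.33.

κ = 13.3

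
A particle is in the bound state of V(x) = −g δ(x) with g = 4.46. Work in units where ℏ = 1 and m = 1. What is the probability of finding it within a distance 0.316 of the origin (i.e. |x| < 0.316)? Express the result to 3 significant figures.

P = 0.940

The normalised bound state is ψ = √κ e^{−κ|x|} with κ = mg/ℏ² = 4.460.
P(|x| < d) = ∫_{−d}^{d} κ e^{−2κ|x|} dx = 1 − e^{−2κd} = 1 − e^{−2.819} = 0.9403.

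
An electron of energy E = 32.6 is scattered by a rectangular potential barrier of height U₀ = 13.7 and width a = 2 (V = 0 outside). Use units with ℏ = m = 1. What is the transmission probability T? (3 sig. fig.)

Above the barrier the interior wavenumber is k₂ = √(2m(E − U₀))/ℏ = 6.148, giving phase k₂a = 12.30.
T = [1 + U₀² sin²(k₂a) / (4E(E − U₀))]⁻¹ = 1/1.005 = 0.995.

T = 0.995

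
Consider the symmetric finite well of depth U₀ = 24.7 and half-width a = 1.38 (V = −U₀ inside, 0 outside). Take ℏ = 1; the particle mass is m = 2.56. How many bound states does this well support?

N = 10

Define the well-strength parameter z₀ = (a/ℏ)√(2mU₀) = 1.38 × √(2·2.56·24.7) = 15.52.
A new bound state (alternating even/odd) appears each time z₀ passes a multiple of π/2, so N = ⌊2z₀/π⌋ + 1 = ⌊9.880⌋ + 1 = 10.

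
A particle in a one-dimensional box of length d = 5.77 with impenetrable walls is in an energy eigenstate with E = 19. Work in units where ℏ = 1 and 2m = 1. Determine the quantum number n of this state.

n = 8

From E_n = n²π²ℏ²/(2md²) invert to n = √(2md²E)/(πℏ).
n = (5.77/π) × √(2 × 0.5 × 19) = 8.006 → n = 8.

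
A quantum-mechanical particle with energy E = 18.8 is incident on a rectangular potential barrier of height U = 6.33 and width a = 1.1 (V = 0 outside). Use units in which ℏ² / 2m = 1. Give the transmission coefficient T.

T = 0.981

Above the barrier the interior wavenumber is k₂ = √(2m(E − U))/ℏ = 3.531, giving phase k₂a = 3.884.
Matching at both interfaces gives T⁻¹ = 1 + U² sin²(k₂a) / [4E(E − U)] = 1.020, hence T = 0.981.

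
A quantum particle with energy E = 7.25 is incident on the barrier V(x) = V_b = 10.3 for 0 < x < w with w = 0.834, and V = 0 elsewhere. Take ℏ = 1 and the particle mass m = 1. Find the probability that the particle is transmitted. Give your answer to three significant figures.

Since E < V_b the interior solution is evanescent with decay constant κ = √(2m(V_b − E))/ℏ = 2.470.
κw = 2.060, sinh(κw) = 3.859.
Matching ψ, ψ′ at both faces gives T = [1 + V_b² sinh²(κw) / (4E(V_b − E))]⁻¹ = 1/18.86 = 0.0530.

T = 0.0530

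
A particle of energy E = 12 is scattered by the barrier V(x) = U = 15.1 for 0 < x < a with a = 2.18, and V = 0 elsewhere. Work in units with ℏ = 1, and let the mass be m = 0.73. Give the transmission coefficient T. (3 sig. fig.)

E < U: inside the barrier ψ ∝ e^{±κx} with κ = √(2m(U − E))/ℏ = 2.127.
κa = 4.638, sinh(κa) = 51.65.
Matching ψ, ψ′ at both faces gives T = [1 + U² sinh²(κa) / (4E(U − E))]⁻¹ = 1/4090 = 0.000245.

T = 0.000245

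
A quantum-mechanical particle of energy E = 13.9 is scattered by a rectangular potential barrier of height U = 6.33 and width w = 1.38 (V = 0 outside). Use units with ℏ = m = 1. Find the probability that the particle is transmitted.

T = 0.944

Above the barrier the interior wavenumber is k₂ = √(2m(E − U))/ℏ = 3.891, giving phase k₂w = 5.370.
Matching at both interfaces gives T⁻¹ = 1 + U² sin²(k₂w) / [4E(E − U)] = 1.060, hence T = 0.944.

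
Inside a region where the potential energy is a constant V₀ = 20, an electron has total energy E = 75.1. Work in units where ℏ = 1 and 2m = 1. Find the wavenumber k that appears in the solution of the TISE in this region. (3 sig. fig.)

k = 7.42

With E > V₀ the solution is oscillatory, ψ ∝ e^{±ikx} with k = √(2m(E − V₀))/ℏ.
k = √(2 × 0.5 × 55.1) = 7.423.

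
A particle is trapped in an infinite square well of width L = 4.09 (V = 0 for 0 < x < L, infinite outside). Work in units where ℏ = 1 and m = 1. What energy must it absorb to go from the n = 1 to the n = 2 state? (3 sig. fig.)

ΔE = 0.885

E_n = n²π²ℏ²/(2mL²), so ΔE = (2² − 1²) π²ℏ²/(2mL²).
ΔE = 3 × π² / (2 × 1 × 4.09²) = 0.8850.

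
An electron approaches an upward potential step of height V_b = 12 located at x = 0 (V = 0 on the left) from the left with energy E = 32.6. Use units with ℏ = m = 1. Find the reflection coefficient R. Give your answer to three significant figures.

R = 0.0131

The wavenumbers are k₁ = √(2mE)/ℏ = 8.075 on the left and k₂ = √(2m(E − V_b))/ℏ = 6.419 on the right.
Continuity of ψ and ψ′ at the step yields the reflection amplitude r = (k₁ − k₂)/(k₁ + k₂) = 0.1143; thus R = |r|² = 0.01305, T = 0.9869.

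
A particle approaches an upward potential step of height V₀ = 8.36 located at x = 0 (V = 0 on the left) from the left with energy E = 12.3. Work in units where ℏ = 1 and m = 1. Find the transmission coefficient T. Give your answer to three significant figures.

T = 0.923

The wavenumbers are k₁ = √(2mE)/ℏ = 4.960 on the left and k₂ = √(2m(E − V₀))/ℏ = 2.807 on the right.
Continuity of ψ and ψ′ at the step yields the reflection amplitude r = (k₁ − k₂)/(k₁ + k₂) = 0.2772; thus R = |r|² = 0.07682, T = 0.9232.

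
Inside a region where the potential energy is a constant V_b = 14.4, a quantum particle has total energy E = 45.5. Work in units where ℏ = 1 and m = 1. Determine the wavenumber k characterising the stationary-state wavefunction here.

With E > V_b the solution is oscillatory, ψ ∝ e^{±ikx} with k = √(2m(E − V_b))/ℏ.
k = √(2 × 1 × 31.1) = 7.887.

k = 7.89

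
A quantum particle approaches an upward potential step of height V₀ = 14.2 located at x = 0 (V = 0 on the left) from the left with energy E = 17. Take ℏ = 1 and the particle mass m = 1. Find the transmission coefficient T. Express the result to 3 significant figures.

The wavenumbers are k₁ = √(2mE)/ℏ = 5.831 on the left and k₂ = √(2m(E − V₀))/ℏ = 2.366 on the right.
Matching ψ and ψ′ at x = 0 gives r = (k₁ − k₂)/(k₁ + k₂), so R = r² = 0.1786 and T = 1 − R = 0.8214.

T = 0.821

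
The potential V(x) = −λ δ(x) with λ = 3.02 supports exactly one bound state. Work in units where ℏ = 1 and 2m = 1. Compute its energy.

For x ≠ 0 the bound state is ψ ∝ e^{−κ|x|}; integrating the TISE across the delta gives the cusp condition 2κ = 2mλ/ℏ², so κ = 1.510.
Then E = −ℏ²κ²/(2m) = −mλ²/(2ℏ²) = -2.280.

E = -2.28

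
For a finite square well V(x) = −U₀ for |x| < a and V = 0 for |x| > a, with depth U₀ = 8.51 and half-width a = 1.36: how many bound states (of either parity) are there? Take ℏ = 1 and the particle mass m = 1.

N = 4

The dimensionless depth is z₀ = a√(2mU₀)/ℏ = 1.36 × √(17.02) = 5.611.
A new bound state (alternating even/odd) appears each time z₀ passes a multiple of π/2, so N = ⌊2z₀/π⌋ + 1 = ⌊3.572⌋ + 1 = 4.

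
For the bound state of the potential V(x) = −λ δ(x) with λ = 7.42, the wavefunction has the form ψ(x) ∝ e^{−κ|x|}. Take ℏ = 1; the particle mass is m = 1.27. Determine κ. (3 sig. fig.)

Integrate −(ℏ²/2m)ψ'' − λδ(x)ψ = Eψ from −ε to +ε: the ψ'' term gives ψ'(0⁺) − ψ'(0⁻) and the δ term gives −(2mλ/ℏ²)ψ(0).
With ψ ∝ e^{−κ|x|} this yields −2κ = −2mλ/ℏ², so κ = mλ/ℏ² = 9.423.

κ = 9.42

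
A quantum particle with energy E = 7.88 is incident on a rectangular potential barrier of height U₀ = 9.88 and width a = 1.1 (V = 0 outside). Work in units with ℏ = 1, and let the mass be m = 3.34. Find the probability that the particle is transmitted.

T = 0.000831

E < U₀: inside the barrier ψ ∝ e^{±κx} with κ = √(2m(U₀ − E))/ℏ = 3.655.
κa = 4.021, sinh(κa) = 27.86.
Matching ψ, ψ′ at both faces gives T = [1 + U₀² sinh²(κa) / (4E(U₀ − E))]⁻¹ = 1/1203 = 0.000831.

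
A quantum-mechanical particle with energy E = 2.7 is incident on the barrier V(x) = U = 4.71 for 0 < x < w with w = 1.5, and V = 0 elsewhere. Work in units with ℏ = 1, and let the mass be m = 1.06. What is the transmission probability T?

Since E < U the interior solution is evanescent with decay constant κ = √(2m(U − E))/ℏ = 2.064.
κw = 3.096, sinh(κw) = 11.04.
The exact tunnelling result is T⁻¹ = 1 + U² sinh²(κw) / [4E(U − E)] = 125.5, so T = 0.00797.

T = 0.00797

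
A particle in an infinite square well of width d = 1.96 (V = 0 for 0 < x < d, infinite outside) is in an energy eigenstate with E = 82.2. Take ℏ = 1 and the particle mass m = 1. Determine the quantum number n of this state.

For an infinite well E_n = n²π²ℏ²/(2md²), so n = (d/πℏ)√(2mE).
n = (1.96/π) × √(2 × 1 × 82.2) = 7.999 → n = 8.

n = 8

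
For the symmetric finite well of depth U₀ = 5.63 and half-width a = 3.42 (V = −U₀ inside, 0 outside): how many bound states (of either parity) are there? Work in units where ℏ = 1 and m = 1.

Define the well-strength parameter z₀ = (a/ℏ)√(2mU₀) = 3.42 × √(2·1·5.63) = 11.48.
A new bound state (alternating even/odd) appears each time z₀ passes a multiple of π/2, so N = ⌊2z₀/π⌋ + 1 = ⌊7.306⌋ + 1 = 8.

N = 8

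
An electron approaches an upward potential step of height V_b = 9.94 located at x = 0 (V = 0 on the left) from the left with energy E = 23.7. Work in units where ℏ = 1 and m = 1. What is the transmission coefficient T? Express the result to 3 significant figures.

On each side the TISE gives plane waves with k = √(2m(E − V))/ℏ: k₁ = √(2·1·23.7) = 6.885, k₂ = √(2·1·13.76) = 5.246.
Continuity of ψ and ψ′ at the step yields the reflection amplitude r = (k₁ − k₂)/(k₁ + k₂) = 0.1351; thus R = |r|² = 0.01825, T = 0.9817.

T = 0.982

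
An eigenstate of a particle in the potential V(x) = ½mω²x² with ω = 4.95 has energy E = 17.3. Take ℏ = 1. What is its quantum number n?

E_n = ℏω(n + ½) ⇒ n = E/(ℏω) − ½ = 17.3/4.95 − 0.5 = 2.995 → n = 3.

n = 3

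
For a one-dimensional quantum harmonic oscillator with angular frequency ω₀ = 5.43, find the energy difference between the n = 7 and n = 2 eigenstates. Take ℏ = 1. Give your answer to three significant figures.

ΔE = 27.2

E_n = ℏω₀(n + ½), so ΔE = (7 − 2) ℏω₀ = 5 × 5.43 = 27.15.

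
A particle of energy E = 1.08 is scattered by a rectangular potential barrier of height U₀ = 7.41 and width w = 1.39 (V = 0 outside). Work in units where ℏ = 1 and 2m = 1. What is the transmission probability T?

T = 0.00183

Since E < U₀ the interior solution is evanescent with decay constant κ = √(2m(U₀ − E))/ℏ = 2.516.
κw = 3.497, sinh(κw) = 16.50.
The exact tunnelling result is T⁻¹ = 1 + U₀² sinh²(κw) / [4E(U₀ − E)] = 547.4, so T = 0.00183.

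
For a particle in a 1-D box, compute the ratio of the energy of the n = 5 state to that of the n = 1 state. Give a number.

25

E_n = n²π²ℏ²/(2mL²) so the ratio is n₂²/n₁² = 25/1 = 25.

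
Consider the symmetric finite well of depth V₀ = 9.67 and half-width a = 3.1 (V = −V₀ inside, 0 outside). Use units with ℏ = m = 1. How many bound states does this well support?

Define the well-strength parameter z₀ = (a/ℏ)√(2mV₀) = 3.1 × √(2·1·9.67) = 13.63.
The even/odd transcendental equations gain one root per π/2 in z₀, giving N = 1 + ⌊2z₀/π⌋ = 1 + ⌊8.679⌋ = 9.

N = 9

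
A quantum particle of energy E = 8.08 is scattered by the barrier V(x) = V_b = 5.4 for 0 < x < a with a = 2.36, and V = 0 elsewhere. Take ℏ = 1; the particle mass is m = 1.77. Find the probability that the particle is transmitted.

T = 0.810

Above the barrier the interior wavenumber is k₂ = √(2m(E − V_b))/ℏ = 3.080, giving phase k₂a = 7.269.
T = [1 + V_b² sin²(k₂a) / (4E(E − V_b))]⁻¹ = 1/1.234 = 0.810.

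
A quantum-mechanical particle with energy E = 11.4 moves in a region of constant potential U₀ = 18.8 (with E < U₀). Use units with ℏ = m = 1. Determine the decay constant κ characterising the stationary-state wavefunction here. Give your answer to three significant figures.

Since E < U₀ the TISE in this region is ψ'' = κ²ψ with κ = √(2m(U₀ − E))/ℏ.
κ = √(2 × 1 × 7.4) = 3.847.

κ = 3.85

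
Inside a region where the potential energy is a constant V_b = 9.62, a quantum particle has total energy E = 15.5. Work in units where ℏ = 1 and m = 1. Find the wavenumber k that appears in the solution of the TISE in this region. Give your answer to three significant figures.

With E > V_b the solution is oscillatory, ψ ∝ e^{±ikx} with k = √(2m(E − V_b))/ℏ.
k = √(2 × 1 × 5.88) = 3.429.

k = 3.43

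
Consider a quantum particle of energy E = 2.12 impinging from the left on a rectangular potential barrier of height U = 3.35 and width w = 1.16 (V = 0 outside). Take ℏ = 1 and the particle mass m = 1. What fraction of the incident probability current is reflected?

R = 0.907

E < U: inside the barrier ψ ∝ e^{±κx} with κ = √(2m(U − E))/ℏ = 1.568.
κw = 1.819, sinh(κw) = 3.003.
The exact tunnelling result is T⁻¹ = 1 + U² sinh²(κw) / [4E(U − E)] = 10.70, so T = 0.0934.
R = 1 − T = 0.907.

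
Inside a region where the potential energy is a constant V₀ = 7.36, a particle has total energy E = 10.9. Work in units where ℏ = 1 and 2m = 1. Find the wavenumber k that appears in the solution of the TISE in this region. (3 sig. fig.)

k = 1.88

With E > V₀ the solution is oscillatory, ψ ∝ e^{±ikx} with k = √(2m(E − V₀))/ℏ.
k = √(2 × 0.5 × 3.54) = 1.881.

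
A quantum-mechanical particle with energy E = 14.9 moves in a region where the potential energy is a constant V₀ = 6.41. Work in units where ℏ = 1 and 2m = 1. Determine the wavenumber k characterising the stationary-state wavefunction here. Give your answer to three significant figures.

k = 2.91

With E > V₀ the solution is oscillatory, ψ ∝ e^{±ikx} with k = √(2m(E − V₀))/ℏ.
k = √(2 × 0.5 × 8.49) = 2.914.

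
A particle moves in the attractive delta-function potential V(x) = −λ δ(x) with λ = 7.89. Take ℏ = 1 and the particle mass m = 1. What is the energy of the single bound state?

The bound state is ψ(x) = √κ e^{−κ|x|}. The derivative jump ψ'(0⁺) − ψ'(0⁻) = −(2mλ/ℏ²)ψ(0) fixes κ = mλ/ℏ² = 7.890.
Then E = −ℏ²κ²/(2m) = −mλ²/(2ℏ²) = -31.13.

E = -31.1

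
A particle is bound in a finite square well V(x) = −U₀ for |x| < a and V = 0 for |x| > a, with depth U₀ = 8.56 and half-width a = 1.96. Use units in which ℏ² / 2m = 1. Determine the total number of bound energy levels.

Define the well-strength parameter z₀ = (a/ℏ)√(2mU₀) = 1.96 × √(2·0.5·8.56) = 5.734.
A new bound state (alternating even/odd) appears each time z₀ passes a multiple of π/2, so N = ⌊2z₀/π⌋ + 1 = ⌊3.651⌋ + 1 = 4.

N = 4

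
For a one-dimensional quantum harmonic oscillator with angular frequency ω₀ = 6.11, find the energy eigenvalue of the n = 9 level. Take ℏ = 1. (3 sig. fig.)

E = 58.0

The oscillator eigenvalues are E_n = ℏω₀(n + ½), so E_9 = 6.11 × 9.5 = 58.05.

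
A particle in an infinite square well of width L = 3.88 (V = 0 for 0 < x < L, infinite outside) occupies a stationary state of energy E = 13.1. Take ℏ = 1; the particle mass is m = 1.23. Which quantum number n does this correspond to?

From E_n = n²π²ℏ²/(2mL²) invert to n = √(2mL²E)/(πℏ).
n = (3.88/π) × √(2 × 1.23 × 13.1) = 7.011 → n = 7.

n = 7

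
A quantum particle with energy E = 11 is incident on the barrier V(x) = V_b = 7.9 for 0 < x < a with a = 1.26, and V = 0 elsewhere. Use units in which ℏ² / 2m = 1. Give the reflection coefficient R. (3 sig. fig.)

E > V_b: inside the barrier k₂ = √(2m(E − V_b))/ℏ = 1.761, k₂a = 2.218.
T = [1 + V_b² sin²(k₂a) / (4E(E − V_b))]⁻¹ = 1/1.291 = 0.775.
R = 1 − T = 0.225.

R = 0.225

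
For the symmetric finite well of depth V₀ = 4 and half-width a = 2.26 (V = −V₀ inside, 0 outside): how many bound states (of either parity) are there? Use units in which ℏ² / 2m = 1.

N = 3

The dimensionless depth is z₀ = a√(2mV₀)/ℏ = 2.26 × √(4.000) = 4.520.
The even/odd transcendental equations gain one root per π/2 in z₀, giving N = 1 + ⌊2z₀/π⌋ = 1 + ⌊2.878⌋ = 3.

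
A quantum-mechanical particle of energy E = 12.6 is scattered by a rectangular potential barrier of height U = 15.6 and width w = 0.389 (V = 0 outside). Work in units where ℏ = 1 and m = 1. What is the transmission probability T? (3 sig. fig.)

T = 0.338

Since E < U the interior solution is evanescent with decay constant κ = √(2m(U − E))/ℏ = 2.449.
κw = 0.9529, sinh(κw) = 1.104.
The exact tunnelling result is T⁻¹ = 1 + U² sinh²(κw) / [4E(U − E)] = 2.961, so T = 0.338.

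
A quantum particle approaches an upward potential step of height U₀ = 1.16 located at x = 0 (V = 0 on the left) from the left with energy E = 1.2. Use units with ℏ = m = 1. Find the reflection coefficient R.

The wavenumbers are k₁ = √(2mE)/ℏ = 1.549 on the left and k₂ = √(2m(E − U₀))/ℏ = 0.2828 on the right.
Continuity of ψ and ψ′ at the step yields the reflection amplitude r = (k₁ − k₂)/(k₁ + k₂) = 0.6912; thus R = |r|² = 0.4778, T = 0.5222.

R = 0.478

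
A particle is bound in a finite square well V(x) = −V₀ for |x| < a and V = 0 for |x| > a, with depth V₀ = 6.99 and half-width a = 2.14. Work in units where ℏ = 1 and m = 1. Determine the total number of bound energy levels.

N = 6

The dimensionless depth is z₀ = a√(2mV₀)/ℏ = 2.14 × √(13.98) = 8.001.
A new bound state (alternating even/odd) appears each time z₀ passes a multiple of π/2, so N = ⌊2z₀/π⌋ + 1 = ⌊5.094⌋ + 1 = 6.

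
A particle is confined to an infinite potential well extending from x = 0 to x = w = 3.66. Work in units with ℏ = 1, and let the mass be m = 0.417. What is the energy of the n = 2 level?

E = 3.53

The infinite-well eigenfunctions ψ_n = √(2/w) sin(nπx/w) vanish at both walls, giving E_n = n²π²ℏ²/(2mw²).
E_2 = 2² × π² / (2 × 0.417 × 3.66²) = 3.534.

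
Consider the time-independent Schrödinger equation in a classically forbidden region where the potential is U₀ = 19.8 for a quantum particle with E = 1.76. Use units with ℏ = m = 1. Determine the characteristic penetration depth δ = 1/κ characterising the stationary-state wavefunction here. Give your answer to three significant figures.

δ = 0.166

Since E < U₀ the TISE in this region is ψ'' = κ²ψ with κ = √(2m(U₀ − E))/ℏ.
κ = √(2 × 1 × 18.04) = 6.007. The penetration depth is δ = 1/κ = 0.166.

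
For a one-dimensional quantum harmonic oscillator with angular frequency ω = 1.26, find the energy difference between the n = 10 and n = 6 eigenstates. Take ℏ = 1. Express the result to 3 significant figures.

E_n = ℏω(n + ½), so ΔE = (10 − 6) ℏω = 4 × 1.26 = 5.040.

ΔE = 5.04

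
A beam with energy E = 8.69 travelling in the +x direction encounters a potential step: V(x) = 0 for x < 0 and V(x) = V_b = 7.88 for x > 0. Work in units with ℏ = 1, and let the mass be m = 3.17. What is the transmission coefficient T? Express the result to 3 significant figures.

T = 0.717

On each side the TISE gives plane waves with k = √(2m(E − V))/ℏ: k₁ = √(2·3.17·8.69) = 7.423, k₂ = √(2·3.17·0.81) = 2.266.
Matching ψ and ψ′ at x = 0 gives r = (k₁ − k₂)/(k₁ + k₂), so R = r² = 0.2832 and T = 1 − R = 0.7168.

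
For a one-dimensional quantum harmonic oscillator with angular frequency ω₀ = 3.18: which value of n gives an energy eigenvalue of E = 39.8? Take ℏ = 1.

E_n = ℏω₀(n + ½) ⇒ n = E/(ℏω₀) − ½ = 39.8/3.18 − 0.5 = 12.016 → n = 12.

n = 12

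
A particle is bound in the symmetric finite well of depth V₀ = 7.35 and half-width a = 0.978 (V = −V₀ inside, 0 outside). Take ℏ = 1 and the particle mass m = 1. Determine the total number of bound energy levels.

N = 3

Define the well-strength parameter z₀ = (a/ℏ)√(2mV₀) = 0.978 × √(2·1·7.35) = 3.750.
A new bound state (alternating even/odd) appears each time z₀ passes a multiple of π/2, so N = ⌊2z₀/π⌋ + 1 = ⌊2.387⌋ + 1 = 3.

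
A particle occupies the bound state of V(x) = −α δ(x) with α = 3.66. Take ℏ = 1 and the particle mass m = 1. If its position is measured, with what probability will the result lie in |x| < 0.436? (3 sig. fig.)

The normalised bound state is ψ = √κ e^{−κ|x|} with κ = mα/ℏ² = 3.660.
P(|x| < d) = ∫_{−d}^{d} κ e^{−2κ|x|} dx = 1 − e^{−2κd} = 1 − e^{−3.192} = 0.9589.

P = 0.959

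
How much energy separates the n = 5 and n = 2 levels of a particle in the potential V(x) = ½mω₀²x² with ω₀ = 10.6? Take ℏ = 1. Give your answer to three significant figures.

E_n = ℏω₀(n + ½), so ΔE = (5 − 2) ℏω₀ = 3 × 10.6 = 31.80.

ΔE = 31.8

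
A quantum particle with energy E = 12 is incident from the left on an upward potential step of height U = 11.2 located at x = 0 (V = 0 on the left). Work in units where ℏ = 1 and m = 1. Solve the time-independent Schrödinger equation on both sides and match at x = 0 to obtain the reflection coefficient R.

R = 0.348

The wavenumbers are k₁ = √(2mE)/ℏ = 4.899 on the left and k₂ = √(2m(E − U))/ℏ = 1.265 on the right.
Matching ψ and ψ′ at x = 0 gives r = (k₁ − k₂)/(k₁ + k₂), so R = r² = 0.3476 and T = 1 − R = 0.6524.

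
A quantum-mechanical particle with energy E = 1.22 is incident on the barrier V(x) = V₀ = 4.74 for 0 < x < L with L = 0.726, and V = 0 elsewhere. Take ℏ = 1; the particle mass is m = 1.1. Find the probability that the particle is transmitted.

Since E < V₀ the interior solution is evanescent with decay constant κ = √(2m(V₀ − E))/ℏ = 2.783.
κL = 2.020, sinh(κL) = 3.704.
The exact tunnelling result is T⁻¹ = 1 + V₀² sinh²(κL) / [4E(V₀ − E)] = 18.95, so T = 0.0528.

T = 0.0528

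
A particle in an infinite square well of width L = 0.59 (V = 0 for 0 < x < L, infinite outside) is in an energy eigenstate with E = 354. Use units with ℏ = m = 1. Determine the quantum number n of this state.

From E_n = n²π²ℏ²/(2mL²) invert to n = √(2mL²E)/(πℏ).
n = (0.59/π) × √(2 × 1 × 354) = 4.997 → n = 5.

n = 5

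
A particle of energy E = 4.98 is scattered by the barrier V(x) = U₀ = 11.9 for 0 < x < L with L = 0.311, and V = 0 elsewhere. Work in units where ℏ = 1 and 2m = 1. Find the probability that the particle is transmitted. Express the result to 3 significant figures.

T = 0.539

E < U₀: inside the barrier ψ ∝ e^{±κx} with κ = √(2m(U₀ − E))/ℏ = 2.631.
κL = 0.8181, sinh(κL) = 0.9125.
The exact tunnelling result is T⁻¹ = 1 + U₀² sinh²(κL) / [4E(U₀ − E)] = 1.855, so T = 0.539.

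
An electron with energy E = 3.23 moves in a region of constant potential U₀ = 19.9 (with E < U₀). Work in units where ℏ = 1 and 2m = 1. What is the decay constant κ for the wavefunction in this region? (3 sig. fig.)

Since E < U₀ the TISE in this region is ψ'' = κ²ψ with κ = √(2m(U₀ − E))/ℏ.
κ = √(2 × 0.5 × 16.67) = 4.083.

κ = 4.08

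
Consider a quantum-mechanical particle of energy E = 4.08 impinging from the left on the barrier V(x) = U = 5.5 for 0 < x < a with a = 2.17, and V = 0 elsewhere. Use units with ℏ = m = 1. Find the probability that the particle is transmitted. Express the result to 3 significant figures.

Since E < U the interior solution is evanescent with decay constant κ = √(2m(U − E))/ℏ = 1.685.
κa = 3.657, sinh(κa) = 19.36.
Matching ψ, ψ′ at both faces gives T = [1 + U² sinh²(κa) / (4E(U − E))]⁻¹ = 1/490.2 = 0.00204.

T = 0.00204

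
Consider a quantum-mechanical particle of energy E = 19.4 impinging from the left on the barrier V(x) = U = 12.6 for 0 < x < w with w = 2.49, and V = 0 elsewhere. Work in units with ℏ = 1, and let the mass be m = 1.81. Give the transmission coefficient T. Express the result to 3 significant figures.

T = 0.987

Above the barrier the interior wavenumber is k₂ = √(2m(E − U))/ℏ = 4.961, giving phase k₂w = 12.35.
Matching at both interfaces gives T⁻¹ = 1 + U² sin²(k₂w) / [4E(E − U)] = 1.013, hence T = 0.987.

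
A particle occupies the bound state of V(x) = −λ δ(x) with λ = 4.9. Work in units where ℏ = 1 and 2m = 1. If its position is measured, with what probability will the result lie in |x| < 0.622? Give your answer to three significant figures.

P = 0.953

The normalised bound state is ψ = √κ e^{−κ|x|} with κ = mλ/ℏ² = 2.450.
P(|x| < d) = ∫_{−d}^{d} κ e^{−2κ|x|} dx = 1 − e^{−2κd} = 1 − e^{−3.048} = 0.9525.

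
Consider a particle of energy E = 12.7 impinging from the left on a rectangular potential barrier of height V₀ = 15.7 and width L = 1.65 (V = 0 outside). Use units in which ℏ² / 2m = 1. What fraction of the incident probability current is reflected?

Since E < V₀ the interior solution is evanescent with decay constant κ = √(2m(V₀ − E))/ℏ = 1.732.
κL = 2.858, sinh(κL) = 8.684.
Matching ψ, ψ′ at both faces gives T = [1 + V₀² sinh²(κL) / (4E(V₀ − E))]⁻¹ = 1/123.0 = 0.00813.
R = 1 − T = 0.992.

R = 0.992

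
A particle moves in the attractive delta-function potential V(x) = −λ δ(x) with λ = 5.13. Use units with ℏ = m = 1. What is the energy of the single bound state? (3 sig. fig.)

The bound state is ψ(x) = √κ e^{−κ|x|}. The derivative jump ψ'(0⁺) − ψ'(0⁻) = −(2mλ/ℏ²)ψ(0) fixes κ = mλ/ℏ² = 5.130.
Then E = −ℏ²κ²/(2m) = −mλ²/(2ℏ²) = -13.16.

E = -13.2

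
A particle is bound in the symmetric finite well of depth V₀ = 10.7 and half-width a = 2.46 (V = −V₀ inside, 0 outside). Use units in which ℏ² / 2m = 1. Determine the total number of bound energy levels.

N = 6

The dimensionless depth is z₀ = a√(2mV₀)/ℏ = 2.46 × √(10.70) = 8.047.
The even/odd transcendental equations gain one root per π/2 in z₀, giving N = 1 + ⌊2z₀/π⌋ = 1 + ⌊5.123⌋ = 6.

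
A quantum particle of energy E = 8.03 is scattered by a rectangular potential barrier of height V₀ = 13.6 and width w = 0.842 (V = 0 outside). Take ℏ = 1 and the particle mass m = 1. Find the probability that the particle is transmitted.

T = 0.0139

E < V₀: inside the barrier ψ ∝ e^{±κx} with κ = √(2m(V₀ − E))/ℏ = 3.338.
κw = 2.810, sinh(κw) = 8.277.
The exact tunnelling result is T⁻¹ = 1 + V₀² sinh²(κw) / [4E(V₀ − E)] = 71.83, so T = 0.0139.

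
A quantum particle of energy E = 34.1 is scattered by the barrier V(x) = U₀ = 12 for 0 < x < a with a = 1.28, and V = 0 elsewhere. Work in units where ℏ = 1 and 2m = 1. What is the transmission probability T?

T = 0.997

E > U₀: inside the barrier k₂ = √(2m(E − U₀))/ℏ = 4.701, k₂a = 6.017.
Matching at both interfaces gives T⁻¹ = 1 + U₀² sin²(k₂a) / [4E(E − U₀)] = 1.003, hence T = 0.997.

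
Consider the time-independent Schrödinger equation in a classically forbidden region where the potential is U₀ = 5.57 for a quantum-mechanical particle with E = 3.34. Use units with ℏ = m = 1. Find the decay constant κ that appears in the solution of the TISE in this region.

Since E < U₀ the TISE in this region is ψ'' = κ²ψ with κ = √(2m(U₀ − E))/ℏ.
κ = √(2 × 1 × 2.23) = 2.112.

κ = 2.11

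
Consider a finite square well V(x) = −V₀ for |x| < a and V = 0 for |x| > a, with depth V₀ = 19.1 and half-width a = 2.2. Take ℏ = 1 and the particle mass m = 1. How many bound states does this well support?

Define the well-strength parameter z₀ = (a/ℏ)√(2mV₀) = 2.2 × √(2·1·19.1) = 13.60.
The even/odd transcendental equations gain one root per π/2 in z₀, giving N = 1 + ⌊2z₀/π⌋ = 1 + ⌊8.656⌋ = 9.

N = 9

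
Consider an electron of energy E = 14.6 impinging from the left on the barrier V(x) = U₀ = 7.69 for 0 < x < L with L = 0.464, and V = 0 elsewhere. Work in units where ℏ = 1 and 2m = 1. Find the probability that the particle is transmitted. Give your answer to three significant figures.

T = 0.886

Above the barrier the interior wavenumber is k₂ = √(2m(E − U₀))/ℏ = 2.629, giving phase k₂L = 1.220.
Matching at both interfaces gives T⁻¹ = 1 + U₀² sin²(k₂L) / [4E(E − U₀)] = 1.129, hence T = 0.886.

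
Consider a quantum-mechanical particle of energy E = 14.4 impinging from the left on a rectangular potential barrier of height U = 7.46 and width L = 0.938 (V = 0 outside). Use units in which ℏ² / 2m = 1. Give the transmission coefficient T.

Above the barrier the interior wavenumber is k₂ = √(2m(E − U))/ℏ = 2.634, giving phase k₂L = 2.471.
T = [1 + U² sin²(k₂L) / (4E(E − U))]⁻¹ = 1/1.054 = 0.949.

T = 0.949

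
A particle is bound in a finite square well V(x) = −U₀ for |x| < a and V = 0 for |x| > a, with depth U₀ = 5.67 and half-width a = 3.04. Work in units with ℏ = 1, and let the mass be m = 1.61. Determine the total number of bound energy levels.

The dimensionless depth is z₀ = a√(2mU₀)/ℏ = 3.04 × √(18.26) = 12.99.
The even/odd transcendental equations gain one root per π/2 in z₀, giving N = 1 + ⌊2z₀/π⌋ = 1 + ⌊8.269⌋ = 9.

N = 9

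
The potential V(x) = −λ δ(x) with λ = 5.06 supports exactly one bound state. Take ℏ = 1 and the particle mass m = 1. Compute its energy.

E = -12.8

For x ≠ 0 the bound state is ψ ∝ e^{−κ|x|}; integrating the TISE across the delta gives the cusp condition 2κ = 2mλ/ℏ², so κ = 5.060.
Then E = −ℏ²κ²/(2m) = −mλ²/(2ℏ²) = -12.80.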